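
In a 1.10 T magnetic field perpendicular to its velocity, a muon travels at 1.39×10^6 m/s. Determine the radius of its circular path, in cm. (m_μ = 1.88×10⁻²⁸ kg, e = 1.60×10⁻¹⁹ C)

The magnetic force provides the centripetal force: qvB = mv²/r, so r = mv/(qB).
r = (1.88×10^-28 kg)(1.39×10^6 m/s) / [(1×1.60×10^-19 C)(1.10 T)] = 1.48×10^-3 m.

r ≈ 0.148 cm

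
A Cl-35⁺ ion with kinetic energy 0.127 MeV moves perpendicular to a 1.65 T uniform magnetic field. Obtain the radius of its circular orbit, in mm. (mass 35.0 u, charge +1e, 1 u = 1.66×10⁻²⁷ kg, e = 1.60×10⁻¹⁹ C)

r ≈ 184 mm

Convert the energy: K = 0.127 MeV = 2.03×10^-14 J.
v = √(2K/m) = √(2·2.03×10^-14/5.81×10^-26) = 8.36×10^5 m/s.
r = mv/(qB) = (5.81×10^-26)(8.36×10^5) / [(1×1.60×10^-19)(1.65)] = 0.184 m.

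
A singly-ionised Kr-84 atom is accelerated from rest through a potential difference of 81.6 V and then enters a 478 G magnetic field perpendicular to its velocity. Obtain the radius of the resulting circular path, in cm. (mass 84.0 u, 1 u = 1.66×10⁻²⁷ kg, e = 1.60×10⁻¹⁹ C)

r ≈ 24.9 cm

The kinetic energy gained is K = qV = (1×1.60×10^-19)(81.6) = 1.31×10^-17 J.
v = √(2K/m) = 1.37×10^4 m/s.
r = mv/(qB) = (1.39×10^-25)(1.37×10^4) / [(1×1.60×10^-19)(0.0478)] = 0.249 m.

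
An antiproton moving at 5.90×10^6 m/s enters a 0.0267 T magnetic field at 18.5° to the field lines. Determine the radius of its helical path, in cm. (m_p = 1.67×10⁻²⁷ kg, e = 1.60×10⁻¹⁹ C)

Only the perpendicular component v⊥ = v sin18.5° = 1.87×10^6 m/s is bent by the field.
r = m v⊥ /(qB) = (1.67×10^-27)(1.87×10^6) / [(1×1.60×10^-19)(0.0267)] = 0.732 m.

r ≈ 73.2 cm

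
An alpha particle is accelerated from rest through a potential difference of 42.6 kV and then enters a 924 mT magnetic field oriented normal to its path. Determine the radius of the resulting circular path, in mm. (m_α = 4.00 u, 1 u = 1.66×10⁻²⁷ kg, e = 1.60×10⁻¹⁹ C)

The kinetic energy gained is K = qV = (2×1.60×10^-19)(4.26×10^4) = 1.36×10^-14 J.
v = √(2K/m) = 2.03×10^6 m/s.
r = mv/(qB) = (6.64×10^-27)(2.03×10^6) / [(2×1.60×10^-19)(0.924)] = 0.0455 m.

r ≈ 45.5 mm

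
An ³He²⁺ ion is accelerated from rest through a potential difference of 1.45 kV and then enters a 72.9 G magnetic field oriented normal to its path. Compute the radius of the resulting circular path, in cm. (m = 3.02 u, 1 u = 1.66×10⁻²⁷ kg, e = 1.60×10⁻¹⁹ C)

r ≈ 92.5 cm

The kinetic energy gained is K = qV = (2×1.60×10^-19)(1450) = 4.64×10^-16 J.
v = √(2K/m) = 4.30×10^5 m/s.
r = mv/(qB) = (5.01×10^-27)(4.30×10^5) / [(2×1.60×10^-19)(7.29×10^-3)] = 0.925 m.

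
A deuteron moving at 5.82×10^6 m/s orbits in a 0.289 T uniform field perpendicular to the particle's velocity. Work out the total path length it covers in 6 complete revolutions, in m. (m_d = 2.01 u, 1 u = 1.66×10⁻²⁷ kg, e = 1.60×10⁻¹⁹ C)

r = mv/(qB) = 0.420 m, so one revolution covers 2πr = 2.64 m.
In 6 revolutions: L = 6·2πr = 15.8 m.

L ≈ 15.8 m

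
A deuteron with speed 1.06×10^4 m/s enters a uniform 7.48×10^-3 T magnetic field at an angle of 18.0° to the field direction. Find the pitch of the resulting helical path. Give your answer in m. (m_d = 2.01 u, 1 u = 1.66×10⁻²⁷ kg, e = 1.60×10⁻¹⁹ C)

pitch ≈ 0.177 m

The velocity component along B is v∥ = v cos18.0° = 1.01×10^4 m/s.
The cyclotron period T = 2πm/(qB) = 1.75×10^-5 s is set by m, q, B alone.
Pitch = v∥·T = (1.01×10^4)(1.75×10^-5) = 0.177 m.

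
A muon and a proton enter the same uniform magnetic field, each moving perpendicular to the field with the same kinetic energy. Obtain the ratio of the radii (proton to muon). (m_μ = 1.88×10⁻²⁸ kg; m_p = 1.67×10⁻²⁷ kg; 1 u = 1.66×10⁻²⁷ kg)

ratio ≈ 2.98

r = √(2mK)/(qB) ⇒ at equal K, r ∝ √m/q.
r_{proton}/r_{muon} = 2.98.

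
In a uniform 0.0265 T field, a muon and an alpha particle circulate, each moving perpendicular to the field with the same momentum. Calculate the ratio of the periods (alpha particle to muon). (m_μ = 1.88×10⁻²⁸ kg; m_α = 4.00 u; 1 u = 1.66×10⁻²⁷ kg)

ratio ≈ 17.7

T = 2πm/(qB) is independent of speed, so T₂/T₁ = (m₂/q₂)/(m₁/q₁).
T_{alpha particle}/T_{muon} = (6.64×10^-27/2e) / (1.88×10^-28/1e) = 17.7.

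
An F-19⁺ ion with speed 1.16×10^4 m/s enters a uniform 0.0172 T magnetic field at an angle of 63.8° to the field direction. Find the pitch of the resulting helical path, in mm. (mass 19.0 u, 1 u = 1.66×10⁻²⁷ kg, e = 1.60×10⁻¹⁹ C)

pitch ≈ 369 mm

The velocity component along B is v∥ = v cos63.8° = 5120 m/s.
The cyclotron period T = 2πm/(qB) = 7.20×10^-5 s is set by m, q, B alone.
Pitch = v∥·T = (5120)(7.20×10^-5) = 0.369 m.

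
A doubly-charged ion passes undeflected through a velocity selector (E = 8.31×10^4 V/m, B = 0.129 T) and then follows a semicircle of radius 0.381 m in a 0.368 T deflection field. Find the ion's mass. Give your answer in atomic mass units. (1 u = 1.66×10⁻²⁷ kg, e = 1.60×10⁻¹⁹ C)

m ≈ 42.0 u

v = E/B₁ = 6.44×10^5 m/s.
From r = mv/(qB₂), m = qB₂r/v = (2×1.60×10^-19)(0.368)(0.381) / (6.44×10^5) = 6.96×10^-26 kg.
In atomic mass units: m = 6.96×10^-26 / 1.66×10^-27 = 42.0 u.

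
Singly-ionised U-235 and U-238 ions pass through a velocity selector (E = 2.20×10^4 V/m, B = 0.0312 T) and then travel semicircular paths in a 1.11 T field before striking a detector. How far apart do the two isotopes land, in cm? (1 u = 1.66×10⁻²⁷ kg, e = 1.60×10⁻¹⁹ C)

Δd ≈ 3.95 cm

Both emerge at v = E/B₁ = 7.05×10^5 m/s.
r = mv/(qB₂), so r₁ = 1.5488 m and r₂ = 1.5686 m, giving Δr = 0.0198 m.
After a semicircle each ion lands a diameter 2r from the entry slit, so the separation is 2Δr = 0.0395 m.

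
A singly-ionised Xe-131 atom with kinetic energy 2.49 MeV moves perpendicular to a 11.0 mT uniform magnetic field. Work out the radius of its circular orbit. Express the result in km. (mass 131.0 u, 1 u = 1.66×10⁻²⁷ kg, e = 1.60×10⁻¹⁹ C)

r ≈ 0.237 km

Convert the energy: K = 2.49 MeV = 3.98×10^-13 J.
v = √(2K/m) = √(2·3.98×10^-13/2.17×10^-25) = 1.91×10^6 m/s.
r = mv/(qB) = (2.17×10^-25)(1.91×10^6) / [(1×1.60×10^-19)(0.0110)] = 237 m.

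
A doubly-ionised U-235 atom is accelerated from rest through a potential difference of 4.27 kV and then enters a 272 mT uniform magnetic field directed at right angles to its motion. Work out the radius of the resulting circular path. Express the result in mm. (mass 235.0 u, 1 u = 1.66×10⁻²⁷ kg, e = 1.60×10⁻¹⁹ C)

r ≈ 375 mm

The kinetic energy gained is K = qV = (2×1.60×10^-19)(4270) = 1.37×10^-15 J.
v = √(2K/m) = 8.37×10^4 m/s.
r = mv/(qB) = (3.90×10^-25)(8.37×10^4) / [(2×1.60×10^-19)(0.272)] = 0.375 m.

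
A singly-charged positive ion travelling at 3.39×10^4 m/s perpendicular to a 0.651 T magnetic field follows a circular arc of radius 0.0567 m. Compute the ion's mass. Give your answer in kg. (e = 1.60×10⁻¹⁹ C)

qvB = mv²/r ⇒ m = qBr/v.
m = (1×1.60×10^-19)(0.651)(0.0567) / (3.39×10^4) = 1.74×10^-25 kg.

m ≈ 1.74×10^-25 kg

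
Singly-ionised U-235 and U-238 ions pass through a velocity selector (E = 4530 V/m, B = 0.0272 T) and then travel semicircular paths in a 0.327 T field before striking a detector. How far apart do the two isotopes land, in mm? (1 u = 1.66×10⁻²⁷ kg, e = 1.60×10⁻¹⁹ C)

Δd ≈ 31.7 mm

Both emerge at v = E/B₁ = 1.67×10^5 m/s.
r = mv/(qB₂), so r₁ = 1.2418 m and r₂ = 1.2576 m, giving Δr = 0.0159 m.
After a semicircle each ion lands a diameter 2r from the entry slit, so the separation is 2Δr = 0.0317 m.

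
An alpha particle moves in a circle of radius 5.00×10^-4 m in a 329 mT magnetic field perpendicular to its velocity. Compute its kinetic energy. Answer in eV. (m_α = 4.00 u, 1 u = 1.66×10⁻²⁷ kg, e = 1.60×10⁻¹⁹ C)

v = qBr/m = (2×1.60×10^-19)(0.329)(5.00×10^-4) / (6.64×10^-27) = 7930 m/s.
K = ½mv² = 0.5·(6.64×10^-27)·(7930)² = 2.09×10^-19 J = 1.30 eV.

K ≈ 1.30 eV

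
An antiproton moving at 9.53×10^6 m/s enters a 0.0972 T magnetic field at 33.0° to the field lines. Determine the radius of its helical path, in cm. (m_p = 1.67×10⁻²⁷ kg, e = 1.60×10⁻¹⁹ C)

r ≈ 55.7 cm

Only the perpendicular component v⊥ = v sin33.0° = 5.19×10^6 m/s is bent by the field.
r = m v⊥ /(qB) = (1.67×10^-27)(5.19×10^6) / [(1×1.60×10^-19)(0.0972)] = 0.557 m.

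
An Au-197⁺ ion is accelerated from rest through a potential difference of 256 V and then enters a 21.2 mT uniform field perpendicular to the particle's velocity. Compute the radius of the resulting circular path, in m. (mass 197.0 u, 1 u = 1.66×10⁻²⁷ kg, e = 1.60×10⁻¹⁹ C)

r ≈ 1.53 m

The kinetic energy gained is K = qV = (1×1.60×10^-19)(256) = 4.10×10^-17 J.
v = √(2K/m) = 1.58×10^4 m/s.
r = mv/(qB) = (3.27×10^-25)(1.58×10^4) / [(1×1.60×10^-19)(0.0212)] = 1.53 m.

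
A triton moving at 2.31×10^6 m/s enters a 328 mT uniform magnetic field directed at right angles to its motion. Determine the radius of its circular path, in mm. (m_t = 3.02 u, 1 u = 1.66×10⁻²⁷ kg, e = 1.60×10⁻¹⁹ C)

The magnetic force provides the centripetal force: qvB = mv²/r, so r = mv/(qB).
r = (5.01×10^-27 kg)(2.31×10^6 m/s) / [(1×1.60×10^-19 C)(0.328 T)] = 0.221 m.

r ≈ 221 mm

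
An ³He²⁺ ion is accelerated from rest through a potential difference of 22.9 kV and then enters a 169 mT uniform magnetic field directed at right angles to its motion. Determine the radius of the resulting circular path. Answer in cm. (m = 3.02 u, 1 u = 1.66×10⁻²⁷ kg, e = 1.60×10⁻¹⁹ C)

r ≈ 15.8 cm

The kinetic energy gained is K = qV = (2×1.60×10^-19)(2.29×10^4) = 7.33×10^-15 J.
v = √(2K/m) = 1.71×10^6 m/s.
r = mv/(qB) = (5.01×10^-27)(1.71×10^6) / [(2×1.60×10^-19)(0.169)] = 0.158 m.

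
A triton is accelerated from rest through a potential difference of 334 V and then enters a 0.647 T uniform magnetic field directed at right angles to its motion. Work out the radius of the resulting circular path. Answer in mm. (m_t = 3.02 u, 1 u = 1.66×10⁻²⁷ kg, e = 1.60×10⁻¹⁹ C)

The kinetic energy gained is K = qV = (1×1.60×10^-19)(334) = 5.34×10^-17 J.
v = √(2K/m) = 1.46×10^5 m/s.
r = mv/(qB) = (5.01×10^-27)(1.46×10^5) / [(1×1.60×10^-19)(0.647)] = 7.07×10^-3 m.

r ≈ 7.07 mm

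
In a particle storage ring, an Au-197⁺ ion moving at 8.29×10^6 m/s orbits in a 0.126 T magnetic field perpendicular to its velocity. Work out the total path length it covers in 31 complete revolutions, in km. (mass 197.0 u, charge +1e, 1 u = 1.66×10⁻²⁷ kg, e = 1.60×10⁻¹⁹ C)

L ≈ 26.2 km

r = mv/(qB) = 134 m, so one revolution covers 2πr = 845 m.
In 31 revolutions: L = 31·2πr = 2.62×10^4 m.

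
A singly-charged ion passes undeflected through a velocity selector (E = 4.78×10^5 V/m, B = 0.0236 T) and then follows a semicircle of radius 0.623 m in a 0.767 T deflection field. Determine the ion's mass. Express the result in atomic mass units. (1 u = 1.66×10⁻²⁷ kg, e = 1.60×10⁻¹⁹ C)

m ≈ 2.27 u

v = E/B₁ = 2.03×10^7 m/s.
From r = mv/(qB₂), m = qB₂r/v = (1×1.60×10^-19)(0.767)(0.623) / (2.03×10^7) = 3.77×10^-27 kg.
In atomic mass units: m = 3.77×10^-27 / 1.66×10^-27 = 2.27 u.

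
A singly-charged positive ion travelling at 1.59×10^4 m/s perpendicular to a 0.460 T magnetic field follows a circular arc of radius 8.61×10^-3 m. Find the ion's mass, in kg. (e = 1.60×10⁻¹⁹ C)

qvB = mv²/r ⇒ m = qBr/v.
m = (1×1.60×10^-19)(0.460)(8.61×10^-3) / (1.59×10^4) = 3.99×10^-26 kg.

m ≈ 3.99×10^-26 kg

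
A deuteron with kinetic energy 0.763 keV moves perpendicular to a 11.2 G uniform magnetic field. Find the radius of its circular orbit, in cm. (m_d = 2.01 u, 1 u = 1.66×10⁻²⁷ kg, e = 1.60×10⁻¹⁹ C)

r ≈ 504 cm

Convert the energy: K = 0.763 keV = 1.22×10^-16 J.
v = √(2K/m) = √(2·1.22×10^-16/3.34×10^-27) = 2.71×10^5 m/s.
r = mv/(qB) = (3.34×10^-27)(2.71×10^5) / [(1×1.60×10^-19)(1.12×10^-3)] = 5.04 m.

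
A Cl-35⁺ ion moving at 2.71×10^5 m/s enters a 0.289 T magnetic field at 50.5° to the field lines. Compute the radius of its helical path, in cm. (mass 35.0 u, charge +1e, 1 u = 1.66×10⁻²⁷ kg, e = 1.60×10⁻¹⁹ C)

Only the perpendicular component v⊥ = v sin50.5° = 2.09×10^5 m/s is bent by the field.
r = m v⊥ /(qB) = (5.81×10^-26)(2.09×10^5) / [(1×1.60×10^-19)(0.289)] = 0.263 m.

r ≈ 26.3 cm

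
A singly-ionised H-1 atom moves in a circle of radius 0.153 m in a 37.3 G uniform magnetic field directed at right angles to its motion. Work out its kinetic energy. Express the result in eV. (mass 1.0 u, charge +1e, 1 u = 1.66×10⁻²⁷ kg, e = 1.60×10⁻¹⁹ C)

v = qBr/m = (1×1.60×10^-19)(3.73×10^-3)(0.153) / (1.66×10^-27) = 5.50×10^4 m/s.
K = ½mv² = 0.5·(1.66×10^-27)·(5.50×10^4)² = 2.51×10^-18 J = 15.7 eV.

K ≈ 15.7 eV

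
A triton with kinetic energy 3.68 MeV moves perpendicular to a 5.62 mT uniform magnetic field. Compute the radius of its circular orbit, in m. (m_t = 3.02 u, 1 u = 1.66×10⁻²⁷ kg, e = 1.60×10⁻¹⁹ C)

r ≈ 85.4 m

Convert the energy: K = 3.68 MeV = 5.89×10^-13 J.
v = √(2K/m) = √(2·5.89×10^-13/5.01×10^-27) = 1.53×10^7 m/s.
r = mv/(qB) = (5.01×10^-27)(1.53×10^7) / [(1×1.60×10^-19)(5.62×10^-3)] = 85.4 m.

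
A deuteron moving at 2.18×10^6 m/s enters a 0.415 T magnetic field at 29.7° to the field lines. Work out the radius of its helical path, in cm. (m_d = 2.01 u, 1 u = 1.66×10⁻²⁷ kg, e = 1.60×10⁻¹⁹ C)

r ≈ 5.43 cm

Only the perpendicular component v⊥ = v sin29.7° = 1.08×10^6 m/s is bent by the field.
r = m v⊥ /(qB) = (3.34×10^-27)(1.08×10^6) / [(1×1.60×10^-19)(0.415)] = 0.0543 m.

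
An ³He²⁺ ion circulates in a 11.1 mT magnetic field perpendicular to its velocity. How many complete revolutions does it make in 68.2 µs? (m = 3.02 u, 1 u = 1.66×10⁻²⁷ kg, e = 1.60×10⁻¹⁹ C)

T = 2πm/(qB) = 2π(5.0132×10^-27) / [(2×1.60×10^-19)(0.0111)] = 8.8679×10^-6 s.
N = t/T = 6.82×10^-5 / 8.8679×10^-6 ≈ 7.69, so 7 complete revolutions.

N = 7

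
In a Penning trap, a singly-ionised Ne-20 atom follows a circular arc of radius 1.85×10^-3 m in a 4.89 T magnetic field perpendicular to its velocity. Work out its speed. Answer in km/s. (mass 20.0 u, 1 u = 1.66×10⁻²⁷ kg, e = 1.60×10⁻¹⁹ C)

From qvB = mv²/r, v = qBr/m.
v = (1×1.60×10^-19)(4.89)(1.85×10^-3) / (3.32×10^-26) = 4.36×10^4 m/s.

v ≈ 43.6 km/s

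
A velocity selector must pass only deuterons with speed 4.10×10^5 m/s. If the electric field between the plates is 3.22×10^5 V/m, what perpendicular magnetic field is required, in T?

B ≈ 0.785 T

qE = qvB ⇒ B = E/v = (3.22×10^5) / (4.10×10^5) = 0.785 T.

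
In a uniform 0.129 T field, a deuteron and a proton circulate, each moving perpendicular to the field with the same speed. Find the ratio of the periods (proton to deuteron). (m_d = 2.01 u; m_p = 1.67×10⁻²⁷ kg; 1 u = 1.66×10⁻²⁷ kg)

T = 2πm/(qB) is independent of speed, so T₂/T₁ = (m₂/q₂)/(m₁/q₁).
T_{proton}/T_{deuteron} = (1.67×10^-27/1e) / (3.34×10^-27/1e) = 0.501.

ratio ≈ 0.501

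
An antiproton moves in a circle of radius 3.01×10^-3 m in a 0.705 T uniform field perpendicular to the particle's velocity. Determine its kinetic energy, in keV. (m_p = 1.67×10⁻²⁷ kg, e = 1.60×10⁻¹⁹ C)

v = qBr/m = (1×1.60×10^-19)(0.705)(3.01×10^-3) / (1.67×10^-27) = 2.03×10^5 m/s.
K = ½mv² = 0.5·(1.67×10^-27)·(2.03×10^5)² = 3.45×10^-17 J = 0.216 keV.

K ≈ 0.216 keV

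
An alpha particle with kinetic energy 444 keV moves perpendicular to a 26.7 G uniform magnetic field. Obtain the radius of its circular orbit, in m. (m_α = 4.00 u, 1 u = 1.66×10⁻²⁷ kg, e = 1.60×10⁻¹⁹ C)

r ≈ 35.9 m

Convert the energy: K = 444 keV = 7.10×10^-14 J.
v = √(2K/m) = √(2·7.10×10^-14/6.64×10^-27) = 4.63×10^6 m/s.
r = mv/(qB) = (6.64×10^-27)(4.63×10^6) / [(2×1.60×10^-19)(2.67×10^-3)] = 35.9 m.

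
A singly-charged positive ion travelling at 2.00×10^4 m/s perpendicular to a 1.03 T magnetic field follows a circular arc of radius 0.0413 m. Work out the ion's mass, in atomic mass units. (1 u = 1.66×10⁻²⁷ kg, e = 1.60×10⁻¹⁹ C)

m ≈ 205 u

qvB = mv²/r ⇒ m = qBr/v.
m = (1×1.60×10^-19)(1.03)(0.0413) / (2.00×10^4) = 3.40×10^-25 kg = 205 u.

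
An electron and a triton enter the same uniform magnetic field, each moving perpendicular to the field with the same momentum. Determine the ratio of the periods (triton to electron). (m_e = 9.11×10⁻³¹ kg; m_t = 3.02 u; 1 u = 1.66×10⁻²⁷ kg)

ratio ≈ 5500

T = 2πm/(qB) is independent of speed, so T₂/T₁ = (m₂/q₂)/(m₁/q₁).
T_{triton}/T_{electron} = (5.01×10^-27/1e) / (9.11×10^-31/1e) = 5500.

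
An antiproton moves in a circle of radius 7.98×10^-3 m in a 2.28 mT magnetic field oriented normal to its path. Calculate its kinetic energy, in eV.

v = qBr/m = (1×1.60×10^-19)(2.28×10^-3)(7.98×10^-3) / (1.67×10^-27) = 1740 m/s.
K = ½mv² = 0.5·(1.67×10^-27)·(1740)² = 2.54×10^-21 J = 0.0159 eV.

K ≈ 0.0159 eV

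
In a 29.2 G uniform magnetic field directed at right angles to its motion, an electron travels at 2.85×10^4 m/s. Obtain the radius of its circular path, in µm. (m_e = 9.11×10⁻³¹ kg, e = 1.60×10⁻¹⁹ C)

The magnetic force provides the centripetal force: qvB = mv²/r, so r = mv/(qB).
r = (9.11×10^-31 kg)(2.85×10^4 m/s) / [(1×1.60×10^-19 C)(2.92×10^-3 T)] = 5.56×10^-5 m.

r ≈ 55.6 µm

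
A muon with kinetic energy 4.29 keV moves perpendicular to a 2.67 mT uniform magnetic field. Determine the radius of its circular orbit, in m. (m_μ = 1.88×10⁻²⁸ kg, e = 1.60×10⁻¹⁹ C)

Convert the energy: K = 4.29 keV = 6.86×10^-16 J.
v = √(2K/m) = √(2·6.86×10^-16/1.88×10^-28) = 2.70×10^6 m/s.
r = mv/(qB) = (1.88×10^-28)(2.70×10^6) / [(1×1.60×10^-19)(2.67×10^-3)] = 1.19 m.

r ≈ 1.19 m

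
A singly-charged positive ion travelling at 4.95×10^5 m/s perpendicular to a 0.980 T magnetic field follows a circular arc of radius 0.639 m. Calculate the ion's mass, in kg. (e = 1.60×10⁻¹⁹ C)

qvB = mv²/r ⇒ m = qBr/v.
m = (1×1.60×10^-19)(0.980)(0.639) / (4.95×10^5) = 2.02×10^-25 kg.

m ≈ 2.02×10^-25 kg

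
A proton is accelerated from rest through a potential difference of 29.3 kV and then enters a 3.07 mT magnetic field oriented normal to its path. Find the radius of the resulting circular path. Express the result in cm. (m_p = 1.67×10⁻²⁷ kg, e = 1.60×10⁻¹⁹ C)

r ≈ 806 cm

The kinetic energy gained is K = qV = (1×1.60×10^-19)(2.93×10^4) = 4.69×10^-15 J.
v = √(2K/m) = 2.37×10^6 m/s.
r = mv/(qB) = (1.67×10^-27)(2.37×10^6) / [(1×1.60×10^-19)(3.07×10^-3)] = 8.06 m.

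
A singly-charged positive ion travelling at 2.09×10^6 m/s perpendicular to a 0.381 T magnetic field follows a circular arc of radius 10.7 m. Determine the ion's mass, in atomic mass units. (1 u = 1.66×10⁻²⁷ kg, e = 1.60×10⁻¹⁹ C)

qvB = mv²/r ⇒ m = qBr/v.
m = (1×1.60×10^-19)(0.381)(10.7) / (2.09×10^6) = 3.12×10^-25 kg = 188 u.

m ≈ 188 u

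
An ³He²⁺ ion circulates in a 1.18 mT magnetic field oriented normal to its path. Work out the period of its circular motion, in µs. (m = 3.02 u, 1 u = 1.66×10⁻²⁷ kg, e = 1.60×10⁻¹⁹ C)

The cyclotron period is independent of speed: T = 2πm/(qB).
T = 2π(5.01×10^-27) / [(2×1.60×10^-19)(1.18×10^-3)] = 8.34×10^-5 s.

T ≈ 83.4 µs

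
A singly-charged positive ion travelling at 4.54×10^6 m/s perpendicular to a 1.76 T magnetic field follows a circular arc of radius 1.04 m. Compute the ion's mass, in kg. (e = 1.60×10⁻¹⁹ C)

qvB = mv²/r ⇒ m = qBr/v.
m = (1×1.60×10^-19)(1.76)(1.04) / (4.54×10^6) = 6.45×10^-26 kg.

m ≈ 6.45×10^-26 kg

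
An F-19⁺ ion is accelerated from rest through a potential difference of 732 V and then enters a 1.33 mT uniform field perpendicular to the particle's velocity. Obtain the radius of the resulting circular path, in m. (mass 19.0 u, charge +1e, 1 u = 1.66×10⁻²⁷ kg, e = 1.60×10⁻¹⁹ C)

The kinetic energy gained is K = qV = (1×1.60×10^-19)(732) = 1.17×10^-16 J.
v = √(2K/m) = 8.62×10^4 m/s.
r = mv/(qB) = (3.15×10^-26)(8.62×10^4) / [(1×1.60×10^-19)(1.33×10^-3)] = 12.8 m.

r ≈ 12.8 m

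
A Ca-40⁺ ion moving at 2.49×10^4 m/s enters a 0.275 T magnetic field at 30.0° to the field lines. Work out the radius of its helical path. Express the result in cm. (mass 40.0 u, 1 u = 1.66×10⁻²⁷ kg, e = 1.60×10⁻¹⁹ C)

r ≈ 1.88 cm

Only the perpendicular component v⊥ = v sin30.0° = 1.24×10^4 m/s is bent by the field.
r = m v⊥ /(qB) = (6.64×10^-26)(1.24×10^4) / [(1×1.60×10^-19)(0.275)] = 0.0188 m.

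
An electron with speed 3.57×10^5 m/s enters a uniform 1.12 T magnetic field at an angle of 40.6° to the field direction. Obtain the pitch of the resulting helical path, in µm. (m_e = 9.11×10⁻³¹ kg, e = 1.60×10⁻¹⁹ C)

pitch ≈ 8.66 µm

The velocity component along B is v∥ = v cos40.6° = 2.71×10^5 m/s.
The cyclotron period T = 2πm/(qB) = 3.19×10^-11 s is set by m, q, B alone.
Pitch = v∥·T = (2.71×10^5)(3.19×10^-11) = 8.66×10^-6 m.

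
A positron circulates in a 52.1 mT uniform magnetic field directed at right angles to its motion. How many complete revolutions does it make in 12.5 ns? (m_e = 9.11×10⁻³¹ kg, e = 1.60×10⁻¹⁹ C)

T = 2πm/(qB) = 2π(9.11×10^-31) / [(1×1.60×10^-19)(0.0521)] = 6.8666×10^-10 s.
N = t/T = 1.25×10^-8 / 6.8666×10^-10 ≈ 18.20, so 18 complete revolutions.

N = 18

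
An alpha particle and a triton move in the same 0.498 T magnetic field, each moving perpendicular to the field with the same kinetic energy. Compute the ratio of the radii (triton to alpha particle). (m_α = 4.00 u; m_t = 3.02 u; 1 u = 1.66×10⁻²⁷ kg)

r = √(2mK)/(qB) ⇒ at equal K, r ∝ √m/q.
r_{triton}/r_{alpha particle} = 1.74.

ratio ≈ 1.74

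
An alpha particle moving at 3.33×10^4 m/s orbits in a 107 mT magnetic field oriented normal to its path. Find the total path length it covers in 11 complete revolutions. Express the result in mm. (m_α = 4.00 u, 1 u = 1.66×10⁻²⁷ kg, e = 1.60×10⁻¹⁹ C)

r = mv/(qB) = 6.46×10^-3 m, so one revolution covers 2πr = 0.0406 m.
In 11 revolutions: L = 11·2πr = 0.446 m.

L ≈ 446 mm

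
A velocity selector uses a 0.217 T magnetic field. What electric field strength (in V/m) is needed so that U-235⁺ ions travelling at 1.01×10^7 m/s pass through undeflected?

qE = qvB ⇒ E = vB = (1.01×10^7)(0.217) = 2.19×10^6 V/m.

E ≈ 2.19×10^6 V/m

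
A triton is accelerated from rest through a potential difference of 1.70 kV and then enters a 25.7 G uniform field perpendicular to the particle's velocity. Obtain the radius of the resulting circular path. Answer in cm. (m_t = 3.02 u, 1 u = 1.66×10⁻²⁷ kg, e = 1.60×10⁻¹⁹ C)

The kinetic energy gained is K = qV = (1×1.60×10^-19)(1700) = 2.72×10^-16 J.
v = √(2K/m) = 3.29×10^5 m/s.
r = mv/(qB) = (5.01×10^-27)(3.29×10^5) / [(1×1.60×10^-19)(2.57×10^-3)] = 4.02 m.

r ≈ 402 cm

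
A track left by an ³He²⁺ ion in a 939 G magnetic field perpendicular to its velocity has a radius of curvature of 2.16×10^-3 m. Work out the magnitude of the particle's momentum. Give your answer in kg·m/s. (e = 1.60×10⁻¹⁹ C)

Since qvB = mv²/r, the momentum p = mv = qBr.
p = (2×1.60×10^-19)(0.0939)(2.16×10^-3) = 6.49×10^-23 kg·m/s.

p ≈ 6.49×10^-23 kg·m/s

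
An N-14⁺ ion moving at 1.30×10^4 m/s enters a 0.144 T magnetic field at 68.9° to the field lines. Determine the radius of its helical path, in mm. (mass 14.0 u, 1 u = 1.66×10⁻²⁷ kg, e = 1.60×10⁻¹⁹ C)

Only the perpendicular component v⊥ = v sin68.9° = 1.21×10^4 m/s is bent by the field.
r = m v⊥ /(qB) = (2.32×10^-26)(1.21×10^4) / [(1×1.60×10^-19)(0.144)] = 0.0122 m.

r ≈ 12.2 mm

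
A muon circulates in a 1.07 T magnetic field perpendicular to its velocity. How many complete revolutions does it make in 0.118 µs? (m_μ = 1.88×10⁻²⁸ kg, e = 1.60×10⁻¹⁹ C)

N = 17

T = 2πm/(qB) = 2π(1.88×10^-28) / [(1×1.60×10^-19)(1.07)] = 6.8998×10^-9 s.
N = t/T = 1.18×10^-7 / 6.8998×10^-9 ≈ 17.10, so 17 complete revolutions.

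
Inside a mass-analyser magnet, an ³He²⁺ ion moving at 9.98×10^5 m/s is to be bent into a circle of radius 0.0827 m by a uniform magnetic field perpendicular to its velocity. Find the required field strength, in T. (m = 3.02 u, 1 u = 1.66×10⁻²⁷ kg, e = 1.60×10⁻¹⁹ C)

B ≈ 0.189 T

qvB = mv²/r gives B = mv/(qr).
B = (5.01×10^-27)(9.98×10^5) / [(2×1.60×10^-19)(0.0827)] = 0.189 T.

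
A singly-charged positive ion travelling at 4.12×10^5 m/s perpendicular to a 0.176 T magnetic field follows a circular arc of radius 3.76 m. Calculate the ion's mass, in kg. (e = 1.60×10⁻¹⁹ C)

qvB = mv²/r ⇒ m = qBr/v.
m = (1×1.60×10^-19)(0.176)(3.76) / (4.12×10^5) = 2.57×10^-25 kg.

m ≈ 2.57×10^-25 kg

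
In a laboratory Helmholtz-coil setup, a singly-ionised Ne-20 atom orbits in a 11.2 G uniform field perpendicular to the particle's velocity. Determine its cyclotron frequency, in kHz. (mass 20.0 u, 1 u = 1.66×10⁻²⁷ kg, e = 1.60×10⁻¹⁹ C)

f = qB/(2πm) = (1×1.60×10^-19)(1.12×10^-3) / [2π(3.32×10^-26)] = 859 Hz.

f ≈ 0.859 kHz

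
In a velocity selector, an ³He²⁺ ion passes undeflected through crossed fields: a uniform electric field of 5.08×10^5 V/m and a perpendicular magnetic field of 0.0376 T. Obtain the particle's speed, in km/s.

v ≈ 13500 km/s

For zero net force, qE = qvB, so v = E/B.
v = (5.08×10^5) / (0.0376) = 1.35×10^7 m/s.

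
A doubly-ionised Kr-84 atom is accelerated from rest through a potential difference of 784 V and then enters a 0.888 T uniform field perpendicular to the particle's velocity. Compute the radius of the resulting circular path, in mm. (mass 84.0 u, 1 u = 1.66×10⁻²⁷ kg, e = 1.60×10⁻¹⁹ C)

r ≈ 29.4 mm

The kinetic energy gained is K = qV = (2×1.60×10^-19)(784) = 2.51×10^-16 J.
v = √(2K/m) = 6.00×10^4 m/s.
r = mv/(qB) = (1.39×10^-25)(6.00×10^4) / [(2×1.60×10^-19)(0.888)] = 0.0294 m.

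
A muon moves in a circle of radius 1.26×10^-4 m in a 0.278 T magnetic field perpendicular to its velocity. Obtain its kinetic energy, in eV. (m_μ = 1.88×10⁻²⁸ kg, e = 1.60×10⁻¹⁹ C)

K ≈ 0.522 eV

v = qBr/m = (1×1.60×10^-19)(0.278)(1.26×10^-4) / (1.88×10^-28) = 2.98×10^4 m/s.
K = ½mv² = 0.5·(1.88×10^-28)·(2.98×10^4)² = 8.35×10^-20 J = 0.522 eV.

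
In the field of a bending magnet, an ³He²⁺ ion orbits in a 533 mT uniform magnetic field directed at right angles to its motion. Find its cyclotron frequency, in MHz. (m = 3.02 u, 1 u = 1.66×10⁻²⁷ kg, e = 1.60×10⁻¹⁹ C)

f = qB/(2πm) = (2×1.60×10^-19)(0.533) / [2π(5.01×10^-27)] = 5.41×10^6 Hz.

f ≈ 5.41 MHz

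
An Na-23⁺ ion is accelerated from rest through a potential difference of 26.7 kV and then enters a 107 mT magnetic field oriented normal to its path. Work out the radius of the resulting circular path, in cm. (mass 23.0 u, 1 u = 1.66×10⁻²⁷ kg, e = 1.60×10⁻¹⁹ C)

r ≈ 105 cm

The kinetic energy gained is K = qV = (1×1.60×10^-19)(2.67×10^4) = 4.27×10^-15 J.
v = √(2K/m) = 4.73×10^5 m/s.
r = mv/(qB) = (3.82×10^-26)(4.73×10^5) / [(1×1.60×10^-19)(0.107)] = 1.05 m.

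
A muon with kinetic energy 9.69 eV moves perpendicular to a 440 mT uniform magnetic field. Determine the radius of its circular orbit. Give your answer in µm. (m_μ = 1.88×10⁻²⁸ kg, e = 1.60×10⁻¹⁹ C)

r ≈ 343 µm

Convert the energy: K = 9.69 eV = 1.55×10^-18 J.
v = √(2K/m) = √(2·1.55×10^-18/1.88×10^-28) = 1.28×10^5 m/s.
r = mv/(qB) = (1.88×10^-28)(1.28×10^5) / [(1×1.60×10^-19)(0.440)] = 3.43×10^-4 m.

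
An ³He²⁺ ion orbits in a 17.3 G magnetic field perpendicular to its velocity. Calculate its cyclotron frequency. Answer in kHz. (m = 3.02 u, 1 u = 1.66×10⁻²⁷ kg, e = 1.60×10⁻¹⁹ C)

f = qB/(2πm) = (2×1.60×10^-19)(1.73×10^-3) / [2π(5.01×10^-27)] = 1.76×10^4 Hz.

f ≈ 17.6 kHz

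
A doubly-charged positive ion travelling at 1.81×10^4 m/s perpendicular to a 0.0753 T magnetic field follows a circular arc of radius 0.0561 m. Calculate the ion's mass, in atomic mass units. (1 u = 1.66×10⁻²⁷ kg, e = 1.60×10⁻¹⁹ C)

qvB = mv²/r ⇒ m = qBr/v.
m = (2×1.60×10^-19)(0.0753)(0.0561) / (1.81×10^4) = 7.47×10^-26 kg = 45.0 u.

m ≈ 45.0 u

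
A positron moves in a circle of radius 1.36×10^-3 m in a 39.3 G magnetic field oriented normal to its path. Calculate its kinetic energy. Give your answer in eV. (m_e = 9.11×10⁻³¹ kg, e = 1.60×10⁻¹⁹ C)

v = qBr/m = (1×1.60×10^-19)(3.93×10^-3)(1.36×10^-3) / (9.11×10^-31) = 9.39×10^5 m/s.
K = ½mv² = 0.5·(9.11×10^-31)·(9.39×10^5)² = 4.01×10^-19 J = 2.51 eV.

K ≈ 2.51 eV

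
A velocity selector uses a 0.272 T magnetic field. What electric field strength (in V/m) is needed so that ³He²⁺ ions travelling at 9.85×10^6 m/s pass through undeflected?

qE = qvB ⇒ E = vB = (9.85×10^6)(0.272) = 2.68×10^6 V/m.

E ≈ 2.68×10^6 V/m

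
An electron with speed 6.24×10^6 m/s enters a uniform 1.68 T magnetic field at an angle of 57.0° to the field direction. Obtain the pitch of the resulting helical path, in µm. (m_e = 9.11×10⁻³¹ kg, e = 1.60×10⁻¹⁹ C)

The velocity component along B is v∥ = v cos57.0° = 3.40×10^6 m/s.
The cyclotron period T = 2πm/(qB) = 2.13×10^-11 s is set by m, q, B alone.
Pitch = v∥·T = (3.40×10^6)(2.13×10^-11) = 7.24×10^-5 m.

pitch ≈ 72.4 µm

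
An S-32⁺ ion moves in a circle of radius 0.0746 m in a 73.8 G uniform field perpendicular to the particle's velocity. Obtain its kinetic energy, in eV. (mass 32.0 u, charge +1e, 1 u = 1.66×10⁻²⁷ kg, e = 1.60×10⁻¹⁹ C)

K ≈ 0.456 eV

v = qBr/m = (1×1.60×10^-19)(7.38×10^-3)(0.0746) / (5.31×10^-26) = 1660 m/s.
K = ½mv² = 0.5·(5.31×10^-26)·(1660)² = 7.30×10^-20 J = 0.456 eV.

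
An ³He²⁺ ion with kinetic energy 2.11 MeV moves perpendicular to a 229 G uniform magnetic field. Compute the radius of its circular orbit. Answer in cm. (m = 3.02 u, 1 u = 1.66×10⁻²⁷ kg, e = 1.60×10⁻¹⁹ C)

Convert the energy: K = 2.11 MeV = 3.38×10^-13 J.
v = √(2K/m) = √(2·3.38×10^-13/5.01×10^-27) = 1.16×10^7 m/s.
r = mv/(qB) = (5.01×10^-27)(1.16×10^7) / [(2×1.60×10^-19)(0.0229)] = 7.94 m.

r ≈ 794 cm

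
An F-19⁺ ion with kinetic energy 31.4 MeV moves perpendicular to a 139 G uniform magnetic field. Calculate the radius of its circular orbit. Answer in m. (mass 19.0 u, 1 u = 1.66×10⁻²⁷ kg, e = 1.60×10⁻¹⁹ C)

Convert the energy: K = 31.4 MeV = 5.02×10^-12 J.
v = √(2K/m) = √(2·5.02×10^-12/3.15×10^-26) = 1.78×10^7 m/s.
r = mv/(qB) = (3.15×10^-26)(1.78×10^7) / [(1×1.60×10^-19)(0.0139)] = 253 m.

r ≈ 253 m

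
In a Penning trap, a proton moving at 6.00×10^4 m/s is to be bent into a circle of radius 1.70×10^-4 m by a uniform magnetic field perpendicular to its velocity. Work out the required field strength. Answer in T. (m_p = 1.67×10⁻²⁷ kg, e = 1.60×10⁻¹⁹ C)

B ≈ 3.68 T

qvB = mv²/r gives B = mv/(qr).
B = (1.67×10^-27)(6.00×10^4) / [(1×1.60×10^-19)(1.70×10^-4)] = 3.68 T.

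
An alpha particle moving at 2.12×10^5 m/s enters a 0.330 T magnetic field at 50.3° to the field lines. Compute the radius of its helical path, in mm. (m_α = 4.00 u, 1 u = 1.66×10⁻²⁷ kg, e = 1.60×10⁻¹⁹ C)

Only the perpendicular component v⊥ = v sin50.3° = 1.63×10^5 m/s is bent by the field.
r = m v⊥ /(qB) = (6.64×10^-27)(1.63×10^5) / [(2×1.60×10^-19)(0.330)] = 0.0103 m.

r ≈ 10.3 mm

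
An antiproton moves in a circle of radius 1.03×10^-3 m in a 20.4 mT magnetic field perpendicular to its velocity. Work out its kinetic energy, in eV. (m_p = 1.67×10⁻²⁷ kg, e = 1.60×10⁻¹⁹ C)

v = qBr/m = (1×1.60×10^-19)(0.0204)(1.03×10^-3) / (1.67×10^-27) = 2010 m/s.
K = ½mv² = 0.5·(1.67×10^-27)·(2010)² = 3.38×10^-21 J = 0.0211 eV.

K ≈ 0.0211 eV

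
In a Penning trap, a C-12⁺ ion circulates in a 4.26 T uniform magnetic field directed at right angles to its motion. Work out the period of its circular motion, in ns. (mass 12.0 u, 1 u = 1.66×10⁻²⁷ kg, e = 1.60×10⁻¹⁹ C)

T ≈ 184 ns

The cyclotron period is independent of speed: T = 2πm/(qB).
T = 2π(1.99×10^-26) / [(1×1.60×10^-19)(4.26)] = 1.84×10^-7 s.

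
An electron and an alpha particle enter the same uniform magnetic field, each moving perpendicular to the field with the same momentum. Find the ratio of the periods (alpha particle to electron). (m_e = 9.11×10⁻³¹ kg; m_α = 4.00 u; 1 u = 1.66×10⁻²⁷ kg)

T = 2πm/(qB) is independent of speed, so T₂/T₁ = (m₂/q₂)/(m₁/q₁).
T_{alpha particle}/T_{electron} = (6.64×10^-27/2e) / (9.11×10^-31/1e) = 3640.

ratio ≈ 3640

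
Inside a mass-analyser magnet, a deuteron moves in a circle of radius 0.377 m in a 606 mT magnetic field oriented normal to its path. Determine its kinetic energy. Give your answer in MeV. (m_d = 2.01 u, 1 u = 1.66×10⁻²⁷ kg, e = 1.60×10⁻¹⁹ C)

v = qBr/m = (1×1.60×10^-19)(0.606)(0.377) / (3.34×10^-27) = 1.10×10^7 m/s.
K = ½mv² = 0.5·(3.34×10^-27)·(1.10×10^7)² = 2.00×10^-13 J = 1.25 MeV.

K ≈ 1.25 MeV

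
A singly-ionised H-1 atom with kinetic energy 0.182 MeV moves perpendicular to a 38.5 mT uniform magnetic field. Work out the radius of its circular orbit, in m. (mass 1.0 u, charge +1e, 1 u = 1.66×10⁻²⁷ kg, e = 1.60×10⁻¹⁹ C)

r ≈ 1.60 m

Convert the energy: K = 0.182 MeV = 2.91×10^-14 J.
v = √(2K/m) = √(2·2.91×10^-14/1.66×10^-27) = 5.92×10^6 m/s.
r = mv/(qB) = (1.66×10^-27)(5.92×10^6) / [(1×1.60×10^-19)(0.0385)] = 1.60 m.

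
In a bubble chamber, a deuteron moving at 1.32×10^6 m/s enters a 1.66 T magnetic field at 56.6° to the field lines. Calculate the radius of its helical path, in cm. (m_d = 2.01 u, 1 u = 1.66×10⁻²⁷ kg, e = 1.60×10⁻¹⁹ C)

r ≈ 1.38 cm

Only the perpendicular component v⊥ = v sin56.6° = 1.10×10^6 m/s is bent by the field.
r = m v⊥ /(qB) = (3.34×10^-27)(1.10×10^6) / [(1×1.60×10^-19)(1.66)] = 0.0138 m.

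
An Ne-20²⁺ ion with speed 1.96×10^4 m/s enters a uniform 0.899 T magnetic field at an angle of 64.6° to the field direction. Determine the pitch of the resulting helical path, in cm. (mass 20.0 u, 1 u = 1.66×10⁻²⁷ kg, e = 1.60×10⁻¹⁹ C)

pitch ≈ 0.610 cm

The velocity component along B is v∥ = v cos64.6° = 8410 m/s.
The cyclotron period T = 2πm/(qB) = 7.25×10^-7 s is set by m, q, B alone.
Pitch = v∥·T = (8410)(7.25×10^-7) = 6.10×10^-3 m.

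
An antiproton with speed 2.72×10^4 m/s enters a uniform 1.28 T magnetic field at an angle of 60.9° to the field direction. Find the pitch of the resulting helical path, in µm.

The velocity component along B is v∥ = v cos60.9° = 1.32×10^4 m/s.
The cyclotron period T = 2πm/(qB) = 5.12×10^-8 s is set by m, q, B alone.
Pitch = v∥·T = (1.32×10^4)(5.12×10^-8) = 6.78×10^-4 m.

pitch ≈ 678 µm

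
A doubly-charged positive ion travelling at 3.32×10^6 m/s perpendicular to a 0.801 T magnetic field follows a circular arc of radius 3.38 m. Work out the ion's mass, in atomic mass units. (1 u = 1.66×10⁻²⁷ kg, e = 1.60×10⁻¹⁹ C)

m ≈ 157 u

qvB = mv²/r ⇒ m = qBr/v.
m = (2×1.60×10^-19)(0.801)(3.38) / (3.32×10^6) = 2.61×10^-25 kg = 157 u.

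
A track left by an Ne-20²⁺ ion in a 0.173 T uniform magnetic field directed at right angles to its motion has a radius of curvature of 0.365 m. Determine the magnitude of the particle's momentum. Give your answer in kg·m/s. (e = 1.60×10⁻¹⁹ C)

p ≈ 2.02×10^-20 kg·m/s

Since qvB = mv²/r, the momentum p = mv = qBr.
p = (2×1.60×10^-19)(0.173)(0.365) = 2.02×10^-20 kg·m/s.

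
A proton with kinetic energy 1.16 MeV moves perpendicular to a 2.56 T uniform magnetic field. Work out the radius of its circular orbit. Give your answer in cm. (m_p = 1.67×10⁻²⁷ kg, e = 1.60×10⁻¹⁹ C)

r ≈ 6.08 cm

Convert the energy: K = 1.16 MeV = 1.86×10^-13 J.
v = √(2K/m) = √(2·1.86×10^-13/1.67×10^-27) = 1.49×10^7 m/s.
r = mv/(qB) = (1.67×10^-27)(1.49×10^7) / [(1×1.60×10^-19)(2.56)] = 0.0608 m.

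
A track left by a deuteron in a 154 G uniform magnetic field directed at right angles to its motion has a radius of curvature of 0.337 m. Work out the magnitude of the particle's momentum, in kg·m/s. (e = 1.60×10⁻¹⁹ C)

Since qvB = mv²/r, the momentum p = mv = qBr.
p = (1×1.60×10^-19)(0.0154)(0.337) = 8.30×10^-22 kg·m/s.

p ≈ 8.30×10^-22 kg·m/s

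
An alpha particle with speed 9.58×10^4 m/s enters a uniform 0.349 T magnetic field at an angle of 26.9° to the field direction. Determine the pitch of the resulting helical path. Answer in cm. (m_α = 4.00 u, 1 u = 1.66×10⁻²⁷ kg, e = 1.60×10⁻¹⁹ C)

pitch ≈ 3.19 cm

The velocity component along B is v∥ = v cos26.9° = 8.54×10^4 m/s.
The cyclotron period T = 2πm/(qB) = 3.74×10^-7 s is set by m, q, B alone.
Pitch = v∥·T = (8.54×10^4)(3.74×10^-7) = 0.0319 m.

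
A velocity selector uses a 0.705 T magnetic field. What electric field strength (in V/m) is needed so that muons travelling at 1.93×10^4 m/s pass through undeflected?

E ≈ 1.36×10^4 V/m

qE = qvB ⇒ E = vB = (1.93×10^4)(0.705) = 1.36×10^4 V/m.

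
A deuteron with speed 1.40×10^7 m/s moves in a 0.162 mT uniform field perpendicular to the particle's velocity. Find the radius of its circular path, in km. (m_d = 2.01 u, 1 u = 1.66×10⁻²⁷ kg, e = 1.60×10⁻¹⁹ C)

The magnetic force provides the centripetal force: qvB = mv²/r, so r = mv/(qB).
r = (3.34×10^-27 kg)(1.40×10^7 m/s) / [(1×1.60×10^-19 C)(1.62×10^-4 T)] = 1800 m.

r ≈ 1.80 km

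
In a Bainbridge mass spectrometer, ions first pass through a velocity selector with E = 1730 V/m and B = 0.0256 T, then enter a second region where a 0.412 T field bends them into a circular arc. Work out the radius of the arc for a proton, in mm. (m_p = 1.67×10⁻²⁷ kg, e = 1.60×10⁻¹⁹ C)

r ≈ 1.71 mm

The selector passes v = E/B = 1730/0.0256 = 6.76×10^4 m/s.
In the deflection region, r = mv/(qB₂) = (1.67×10^-27)(6.76×10^4) / [(1×1.60×10^-19)(0.412)] = 1.71×10^-3 m.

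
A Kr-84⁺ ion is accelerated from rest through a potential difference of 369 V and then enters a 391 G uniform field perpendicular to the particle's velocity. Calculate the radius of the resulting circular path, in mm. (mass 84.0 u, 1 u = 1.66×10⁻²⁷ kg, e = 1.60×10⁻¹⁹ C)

The kinetic energy gained is K = qV = (1×1.60×10^-19)(369) = 5.90×10^-17 J.
v = √(2K/m) = 2.91×10^4 m/s.
r = mv/(qB) = (1.39×10^-25)(2.91×10^4) / [(1×1.60×10^-19)(0.0391)] = 0.649 m.

r ≈ 649 mm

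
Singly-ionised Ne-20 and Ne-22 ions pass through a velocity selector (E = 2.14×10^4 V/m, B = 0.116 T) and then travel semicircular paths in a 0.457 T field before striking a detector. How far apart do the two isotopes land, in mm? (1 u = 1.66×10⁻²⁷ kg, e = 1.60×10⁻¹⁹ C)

Both emerge at v = E/B₁ = 1.84×10^5 m/s.
r = mv/(qB₂), so r₁ = 0.08376 m and r₂ = 0.09214 m, giving Δr = 8.38×10^-3 m.
After a semicircle each ion lands a diameter 2r from the entry slit, so the separation is 2Δr = 0.0168 m.

Δd ≈ 16.8 mm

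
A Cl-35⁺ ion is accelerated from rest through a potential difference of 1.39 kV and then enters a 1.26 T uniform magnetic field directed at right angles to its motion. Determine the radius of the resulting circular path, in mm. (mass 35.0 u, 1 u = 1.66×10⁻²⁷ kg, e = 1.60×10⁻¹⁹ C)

r ≈ 25.2 mm

The kinetic energy gained is K = qV = (1×1.60×10^-19)(1390) = 2.22×10^-16 J.
v = √(2K/m) = 8.75×10^4 m/s.
r = mv/(qB) = (5.81×10^-26)(8.75×10^4) / [(1×1.60×10^-19)(1.26)] = 0.0252 m.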